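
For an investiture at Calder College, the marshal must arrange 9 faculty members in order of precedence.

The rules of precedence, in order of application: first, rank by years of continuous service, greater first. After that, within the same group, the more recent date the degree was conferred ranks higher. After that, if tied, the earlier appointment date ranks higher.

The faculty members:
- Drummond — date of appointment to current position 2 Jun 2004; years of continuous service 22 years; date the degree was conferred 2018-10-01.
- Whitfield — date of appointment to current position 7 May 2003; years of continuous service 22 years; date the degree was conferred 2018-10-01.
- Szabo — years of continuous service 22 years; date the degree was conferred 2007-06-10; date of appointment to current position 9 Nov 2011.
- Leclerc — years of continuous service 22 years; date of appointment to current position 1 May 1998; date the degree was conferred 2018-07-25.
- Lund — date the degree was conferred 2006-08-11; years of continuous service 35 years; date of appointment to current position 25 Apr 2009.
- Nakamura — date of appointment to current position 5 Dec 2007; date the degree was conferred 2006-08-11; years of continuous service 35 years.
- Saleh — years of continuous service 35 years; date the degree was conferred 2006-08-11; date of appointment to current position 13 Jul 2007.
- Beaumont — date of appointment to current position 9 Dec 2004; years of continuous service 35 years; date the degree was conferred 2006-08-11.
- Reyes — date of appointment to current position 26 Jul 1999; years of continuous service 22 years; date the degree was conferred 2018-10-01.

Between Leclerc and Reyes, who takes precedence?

By years of continuous service (higher first): Beaumont, Saleh, Nakamura and Lund (each 35 years); then Reyes, Whitfield, Drummond, Leclerc and Szabo (each 22 years).
Beaumont, Saleh, Nakamura and Lund all have date the degree was conferred 2006-08-11, so the next rule applies.
Among Beaumont, Saleh, Nakamura and Lund, by date of appointment to current position (earlier first): Beaumont (9 Dec 2004) before Saleh (13 Jul 2007) before Nakamura (5 Dec 2007) before Lund (25 Apr 2009).
Among Reyes, Whitfield, Drummond, Leclerc and Szabo, by date the degree was conferred (later first): Reyes, Whitfield and Drummond (2018-10-01) before Leclerc (2018-07-25) before Szabo (2007-06-10).
Among Reyes, Whitfield and Drummond, by date of appointment to current position (earlier first): Reyes (26 Jul 1999) before Whitfield (7 May 2003) before Drummond (2 Jun 2004).
So Reyes takes precedence.

Reyes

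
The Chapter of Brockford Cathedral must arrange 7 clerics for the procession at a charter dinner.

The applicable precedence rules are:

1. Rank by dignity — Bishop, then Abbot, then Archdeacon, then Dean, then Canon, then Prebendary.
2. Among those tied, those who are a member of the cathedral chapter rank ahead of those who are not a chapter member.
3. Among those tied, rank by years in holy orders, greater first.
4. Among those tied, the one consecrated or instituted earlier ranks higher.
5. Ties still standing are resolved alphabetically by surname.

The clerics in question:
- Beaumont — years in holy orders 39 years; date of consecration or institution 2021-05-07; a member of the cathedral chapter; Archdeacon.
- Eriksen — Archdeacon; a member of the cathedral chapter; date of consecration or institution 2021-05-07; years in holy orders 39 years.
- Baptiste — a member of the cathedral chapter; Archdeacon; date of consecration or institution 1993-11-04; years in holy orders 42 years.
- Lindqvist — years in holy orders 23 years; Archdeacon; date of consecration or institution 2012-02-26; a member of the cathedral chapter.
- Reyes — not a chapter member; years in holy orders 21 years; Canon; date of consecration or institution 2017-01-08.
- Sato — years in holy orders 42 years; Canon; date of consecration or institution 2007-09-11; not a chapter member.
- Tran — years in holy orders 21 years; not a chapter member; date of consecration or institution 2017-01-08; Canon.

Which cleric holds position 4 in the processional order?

Lindqvist

By dignity: Baptiste, Beaumont, Eriksen and Lindqvist (Archdeacon); then Sato, Reyes and Tran (Canon).
Baptiste, Beaumont, Eriksen and Lindqvist are each a member of the cathedral chapter, so the next rule applies.
Among Baptiste, Beaumont, Eriksen and Lindqvist, by years in holy orders (higher first): Baptiste (42 years) before Beaumont and Eriksen (39 years) before Lindqvist (23 years).
Beaumont and Eriksen both have date of consecration or institution 2021-05-07, so the next rule applies.
Among Beaumont and Eriksen, alphabetically by surname: Beaumont before Eriksen.
Sato, Reyes and Tran are each not a chapter member, so the next rule applies.
Among Sato, Reyes and Tran, by years in holy orders (higher first): Sato (42 years) before Reyes and Tran (21 years).
Reyes and Tran both have date of consecration or institution 2017-01-08, so the next rule applies.
Among Reyes and Tran, alphabetically by surname: Reyes before Tran.
Order: Baptiste, Beaumont, Eriksen, Lindqvist, Sato, Reyes, Tran.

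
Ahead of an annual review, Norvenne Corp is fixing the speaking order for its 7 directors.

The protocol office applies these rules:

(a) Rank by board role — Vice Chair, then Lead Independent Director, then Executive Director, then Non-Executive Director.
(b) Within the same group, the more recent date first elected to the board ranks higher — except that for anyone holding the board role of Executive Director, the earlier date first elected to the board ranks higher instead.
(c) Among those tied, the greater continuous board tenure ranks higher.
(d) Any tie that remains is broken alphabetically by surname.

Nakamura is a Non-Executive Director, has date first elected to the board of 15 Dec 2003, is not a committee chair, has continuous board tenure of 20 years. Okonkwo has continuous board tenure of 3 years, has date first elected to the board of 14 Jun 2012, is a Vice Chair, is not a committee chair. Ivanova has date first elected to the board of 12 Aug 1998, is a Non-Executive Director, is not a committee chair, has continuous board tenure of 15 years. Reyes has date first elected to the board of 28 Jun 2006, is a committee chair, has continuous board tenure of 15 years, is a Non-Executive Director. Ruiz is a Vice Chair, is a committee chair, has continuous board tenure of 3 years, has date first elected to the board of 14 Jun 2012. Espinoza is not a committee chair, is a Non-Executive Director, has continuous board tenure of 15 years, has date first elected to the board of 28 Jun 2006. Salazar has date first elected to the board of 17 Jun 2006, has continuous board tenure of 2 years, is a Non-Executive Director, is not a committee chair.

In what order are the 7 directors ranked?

Okonkwo, Ruiz, Espinoza, Reyes, Salazar, Nakamura, Ivanova

By board role: Okonkwo and Ruiz (Vice Chair); then Espinoza, Reyes, Salazar, Nakamura and Ivanova (Non-Executive Director).
Okonkwo and Ruiz both have date first elected to the board 14 Jun 2012, so the next rule applies.
Okonkwo and Ruiz both have continuous board tenure 3 years, so the next rule applies.
Among Okonkwo and Ruiz, alphabetically by surname: Okonkwo before Ruiz.
Among Espinoza, Reyes, Salazar, Nakamura and Ivanova, by date first elected to the board (later first): Espinoza and Reyes (28 Jun 2006) before Salazar (17 Jun 2006) before Nakamura (15 Dec 2003) before Ivanova (12 Aug 1998).
Espinoza and Reyes both have continuous board tenure 15 years, so the next rule applies.
Among Espinoza and Reyes, alphabetically by surname: Espinoza before Reyes.
Full order: Okonkwo, Ruiz, Espinoza, Reyes, Salazar, Nakamura, Ivanova.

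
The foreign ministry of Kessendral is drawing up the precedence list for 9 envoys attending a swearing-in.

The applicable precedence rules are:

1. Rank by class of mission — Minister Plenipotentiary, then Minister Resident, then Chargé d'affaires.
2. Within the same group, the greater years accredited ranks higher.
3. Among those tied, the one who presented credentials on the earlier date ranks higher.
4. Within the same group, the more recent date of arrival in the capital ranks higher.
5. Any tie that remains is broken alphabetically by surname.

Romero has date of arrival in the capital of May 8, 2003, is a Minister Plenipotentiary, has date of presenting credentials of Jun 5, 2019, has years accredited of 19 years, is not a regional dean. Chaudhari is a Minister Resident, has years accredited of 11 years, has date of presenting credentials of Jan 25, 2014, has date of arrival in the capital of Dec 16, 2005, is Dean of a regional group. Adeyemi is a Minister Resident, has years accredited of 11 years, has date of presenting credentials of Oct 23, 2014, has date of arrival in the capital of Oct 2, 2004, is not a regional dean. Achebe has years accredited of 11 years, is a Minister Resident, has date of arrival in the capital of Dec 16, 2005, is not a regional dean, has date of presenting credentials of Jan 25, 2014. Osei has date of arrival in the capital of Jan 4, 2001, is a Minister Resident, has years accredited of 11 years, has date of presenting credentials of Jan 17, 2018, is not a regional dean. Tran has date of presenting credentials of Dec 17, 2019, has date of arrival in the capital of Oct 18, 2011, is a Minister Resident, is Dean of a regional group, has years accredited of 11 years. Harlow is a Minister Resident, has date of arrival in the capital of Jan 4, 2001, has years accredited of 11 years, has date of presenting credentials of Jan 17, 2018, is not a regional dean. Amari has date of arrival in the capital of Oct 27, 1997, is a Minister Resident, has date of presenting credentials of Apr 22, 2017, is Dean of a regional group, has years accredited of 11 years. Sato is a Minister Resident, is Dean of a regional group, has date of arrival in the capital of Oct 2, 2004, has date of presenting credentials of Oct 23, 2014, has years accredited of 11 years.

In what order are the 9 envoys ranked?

By class of mission: Romero (Minister Plenipotentiary); then Achebe, Chaudhari, Adeyemi, Sato, Amari, Harlow, Osei and Tran (Minister Resident).
Achebe, Chaudhari, Adeyemi, Sato, Amari, Harlow, Osei and Tran all have years accredited 11 years, so the next rule applies.
Among Achebe, Chaudhari, Adeyemi, Sato, Amari, Harlow, Osei and Tran, by date of presenting credentials (earlier first): Achebe and Chaudhari (Jan 25, 2014) before Adeyemi and Sato (Oct 23, 2014) before Amari (Apr 22, 2017) before Harlow and Osei (Jan 17, 2018) before Tran (Dec 17, 2019).
Achebe and Chaudhari both have date of arrival in the capital Dec 16, 2005, so the next rule applies.
Among Achebe and Chaudhari, alphabetically by surname: Achebe before Chaudhari.
Adeyemi and Sato both have date of arrival in the capital Oct 2, 2004, so the next rule applies.
Among Adeyemi and Sato, alphabetically by surname: Adeyemi before Sato.
Harlow and Osei both have date of arrival in the capital Jan 4, 2001, so the next rule applies.
Among Harlow and Osei, alphabetically by surname: Harlow before Osei.
Full order: Romero, Achebe, Chaudhari, Adeyemi, Sato, Amari, Harlow, Osei, Tran.

Romero, Achebe, Chaudhari, Adeyemi, Sato, Amari, Harlow, Osei, Tran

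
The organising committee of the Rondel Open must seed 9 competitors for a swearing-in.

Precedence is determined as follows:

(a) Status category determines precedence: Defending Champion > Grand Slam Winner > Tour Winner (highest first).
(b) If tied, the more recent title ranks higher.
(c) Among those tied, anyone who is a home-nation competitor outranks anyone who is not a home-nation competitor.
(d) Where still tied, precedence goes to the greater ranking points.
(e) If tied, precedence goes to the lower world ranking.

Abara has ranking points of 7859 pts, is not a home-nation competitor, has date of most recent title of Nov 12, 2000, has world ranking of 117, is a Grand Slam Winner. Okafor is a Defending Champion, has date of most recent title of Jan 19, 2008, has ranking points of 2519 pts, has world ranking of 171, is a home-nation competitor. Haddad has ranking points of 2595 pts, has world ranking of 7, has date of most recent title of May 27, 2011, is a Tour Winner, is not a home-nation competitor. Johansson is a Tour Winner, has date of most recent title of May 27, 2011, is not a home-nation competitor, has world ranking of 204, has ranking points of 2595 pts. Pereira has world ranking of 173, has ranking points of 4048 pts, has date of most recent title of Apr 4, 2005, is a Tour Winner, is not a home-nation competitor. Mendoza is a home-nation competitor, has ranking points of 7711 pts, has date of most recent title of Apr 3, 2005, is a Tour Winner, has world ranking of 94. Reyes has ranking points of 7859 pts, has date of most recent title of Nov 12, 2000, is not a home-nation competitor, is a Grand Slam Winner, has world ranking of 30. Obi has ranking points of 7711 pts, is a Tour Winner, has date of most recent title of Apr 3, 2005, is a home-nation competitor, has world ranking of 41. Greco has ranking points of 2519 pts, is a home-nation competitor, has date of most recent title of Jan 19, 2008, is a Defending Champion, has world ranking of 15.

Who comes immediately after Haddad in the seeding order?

By status category: Greco and Okafor (Defending Champion); then Reyes and Abara (Grand Slam Winner); then Haddad, Johansson, Pereira, Obi and Mendoza (Tour Winner).
Greco and Okafor both have date of most recent title Jan 19, 2008, so the next rule applies.
Greco and Okafor are each a home-nation competitor, so the next rule applies.
Greco and Okafor both have ranking points 2519 pts, so the next rule applies.
Among Greco and Okafor, by world ranking (lower first): Greco (15) before Okafor (171).
Reyes and Abara both have date of most recent title Nov 12, 2000, so the next rule applies.
Reyes and Abara are each not a home-nation competitor, so the next rule applies.
Reyes and Abara both have ranking points 7859 pts, so the next rule applies.
Among Reyes and Abara, by world ranking (lower first): Reyes (30) before Abara (117).
Among Haddad, Johansson, Pereira, Obi and Mendoza, by date of most recent title (later first): Haddad and Johansson (May 27, 2011) before Pereira (Apr 4, 2005) before Obi and Mendoza (Apr 3, 2005).
Haddad and Johansson are each not a home-nation competitor, so the next rule applies.
Haddad and Johansson both have ranking points 2595 pts, so the next rule applies.
Among Haddad and Johansson, by world ranking (lower first): Haddad (7) before Johansson (204).
Obi and Mendoza are each a home-nation competitor, so the next rule applies.
Obi and Mendoza both have ranking points 7711 pts, so the next rule applies.
Among Obi and Mendoza, by world ranking (lower first): Obi (41) before Mendoza (94).
Order: Greco, Okafor, Reyes, Abara, Haddad, Johansson, Pereira, Obi, Mendoza.

Johansson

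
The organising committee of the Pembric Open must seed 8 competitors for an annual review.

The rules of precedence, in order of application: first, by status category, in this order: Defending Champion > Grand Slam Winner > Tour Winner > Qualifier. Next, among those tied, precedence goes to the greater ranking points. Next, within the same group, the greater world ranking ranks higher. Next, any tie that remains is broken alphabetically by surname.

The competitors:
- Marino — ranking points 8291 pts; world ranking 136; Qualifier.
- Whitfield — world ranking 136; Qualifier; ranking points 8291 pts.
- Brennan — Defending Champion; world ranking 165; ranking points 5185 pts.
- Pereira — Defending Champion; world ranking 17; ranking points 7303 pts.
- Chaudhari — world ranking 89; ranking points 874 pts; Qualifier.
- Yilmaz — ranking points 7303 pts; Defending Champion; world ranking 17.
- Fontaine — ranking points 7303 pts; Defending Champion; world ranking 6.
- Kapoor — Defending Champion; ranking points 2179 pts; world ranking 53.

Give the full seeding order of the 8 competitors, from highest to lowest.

By status category: Pereira, Yilmaz, Fontaine, Brennan and Kapoor (Defending Champion); then Marino, Whitfield and Chaudhari (Qualifier).
Among Pereira, Yilmaz, Fontaine, Brennan and Kapoor, by ranking points (higher first): Pereira, Yilmaz and Fontaine (7303 pts) before Brennan (5185 pts) before Kapoor (2179 pts).
Among Pereira, Yilmaz and Fontaine, by world ranking (higher first): Pereira and Yilmaz (17) before Fontaine (6).
Among Pereira and Yilmaz, alphabetically by surname: Pereira before Yilmaz.
Among Marino, Whitfield and Chaudhari, by ranking points (higher first): Marino and Whitfield (8291 pts) before Chaudhari (874 pts).
Marino and Whitfield both have world ranking 136, so the next rule applies.
Among Marino and Whitfield, alphabetically by surname: Marino before Whitfield.
Full order: Pereira, Yilmaz, Fontaine, Brennan, Kapoor, Marino, Whitfield, Chaudhari.

Pereira, Yilmaz, Fontaine, Brennan, Kapoor, Marino, Whitfield, Chaudhari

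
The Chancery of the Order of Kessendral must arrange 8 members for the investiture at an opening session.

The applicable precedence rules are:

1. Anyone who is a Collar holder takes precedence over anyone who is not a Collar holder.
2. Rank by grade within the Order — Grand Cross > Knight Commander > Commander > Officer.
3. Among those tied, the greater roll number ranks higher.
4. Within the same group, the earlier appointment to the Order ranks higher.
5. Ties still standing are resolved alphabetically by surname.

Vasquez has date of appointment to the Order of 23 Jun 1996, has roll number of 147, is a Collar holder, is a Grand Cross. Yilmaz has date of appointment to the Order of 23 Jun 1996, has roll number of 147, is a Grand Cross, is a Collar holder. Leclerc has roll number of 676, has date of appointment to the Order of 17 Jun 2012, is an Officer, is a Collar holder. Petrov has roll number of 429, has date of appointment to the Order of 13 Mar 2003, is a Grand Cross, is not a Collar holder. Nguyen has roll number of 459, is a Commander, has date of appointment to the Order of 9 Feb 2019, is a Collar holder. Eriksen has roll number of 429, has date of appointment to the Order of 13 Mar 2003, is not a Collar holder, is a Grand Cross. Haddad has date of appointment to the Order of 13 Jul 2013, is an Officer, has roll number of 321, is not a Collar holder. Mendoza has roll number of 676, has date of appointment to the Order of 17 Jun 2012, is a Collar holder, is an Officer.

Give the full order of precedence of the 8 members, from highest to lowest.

By the first rule: Vasquez, Yilmaz, Nguyen, Leclerc and Mendoza (each a Collar holder); then Eriksen, Petrov and Haddad (each not a Collar holder).
Among Vasquez, Yilmaz, Nguyen, Leclerc and Mendoza, by grade within the Order: Vasquez and Yilmaz (Grand Cross) before Nguyen (Commander) before Leclerc and Mendoza (Officer).
Vasquez and Yilmaz both have roll number 147, so the next rule applies.
Vasquez and Yilmaz both have date of appointment to the Order 23 Jun 1996, so the next rule applies.
Among Vasquez and Yilmaz, alphabetically by surname: Vasquez before Yilmaz.
Leclerc and Mendoza both have roll number 676, so the next rule applies.
Leclerc and Mendoza both have date of appointment to the Order 17 Jun 2012, so the next rule applies.
Among Leclerc and Mendoza, alphabetically by surname: Leclerc before Mendoza.
Among Eriksen, Petrov and Haddad, by grade within the Order: Eriksen and Petrov (Grand Cross) before Haddad (Officer).
Eriksen and Petrov both have roll number 429, so the next rule applies.
Eriksen and Petrov both have date of appointment to the Order 13 Mar 2003, so the next rule applies.
Among Eriksen and Petrov, alphabetically by surname: Eriksen before Petrov.
Full order: Vasquez, Yilmaz, Nguyen, Leclerc, Mendoza, Eriksen, Petrov, Haddad.

Vasquez, Yilmaz, Nguyen, Leclerc, Mendoza, Eriksen, Petrov, Haddad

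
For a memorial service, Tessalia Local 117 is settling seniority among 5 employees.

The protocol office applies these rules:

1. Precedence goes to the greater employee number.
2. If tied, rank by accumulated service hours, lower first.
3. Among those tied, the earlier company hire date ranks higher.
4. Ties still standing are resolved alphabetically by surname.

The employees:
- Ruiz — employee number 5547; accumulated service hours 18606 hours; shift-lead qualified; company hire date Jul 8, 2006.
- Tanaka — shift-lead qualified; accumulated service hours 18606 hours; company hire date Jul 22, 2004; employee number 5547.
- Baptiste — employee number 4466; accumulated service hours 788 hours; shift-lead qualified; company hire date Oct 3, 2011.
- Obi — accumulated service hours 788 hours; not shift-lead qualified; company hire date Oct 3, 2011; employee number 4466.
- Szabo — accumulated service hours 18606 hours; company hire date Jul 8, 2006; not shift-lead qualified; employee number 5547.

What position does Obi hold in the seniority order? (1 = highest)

5

By employee number (higher first): Tanaka, Ruiz and Szabo (each 5547); then Baptiste and Obi (both 4466).
Tanaka, Ruiz and Szabo all have accumulated service hours 18606 hours, so the next rule applies.
Among Tanaka, Ruiz and Szabo, by company hire date (earlier first): Tanaka (Jul 22, 2004) before Ruiz and Szabo (Jul 8, 2006).
Among Ruiz and Szabo, alphabetically by surname: Ruiz before Szabo.
Baptiste and Obi both have accumulated service hours 788 hours, so the next rule applies.
Baptiste and Obi both have company hire date Oct 3, 2011, so the next rule applies.
Among Baptiste and Obi, alphabetically by surname: Baptiste before Obi.
Order: Tanaka, Ruiz, Szabo, Baptiste, Obi. So position 5.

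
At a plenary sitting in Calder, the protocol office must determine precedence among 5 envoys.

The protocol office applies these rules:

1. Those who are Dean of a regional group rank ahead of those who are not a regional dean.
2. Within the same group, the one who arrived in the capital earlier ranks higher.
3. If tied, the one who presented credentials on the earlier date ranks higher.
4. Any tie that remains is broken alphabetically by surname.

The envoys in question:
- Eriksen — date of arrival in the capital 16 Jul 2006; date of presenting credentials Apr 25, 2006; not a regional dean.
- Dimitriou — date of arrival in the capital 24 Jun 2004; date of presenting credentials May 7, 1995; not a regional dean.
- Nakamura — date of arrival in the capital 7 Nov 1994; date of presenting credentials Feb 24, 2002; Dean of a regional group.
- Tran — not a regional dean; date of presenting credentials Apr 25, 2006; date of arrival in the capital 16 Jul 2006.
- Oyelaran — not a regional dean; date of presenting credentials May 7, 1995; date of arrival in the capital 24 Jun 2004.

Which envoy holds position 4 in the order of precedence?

By the first rule: Nakamura (Dean of a regional group); then Dimitriou, Oyelaran, Eriksen and Tran (each not a regional dean).
Among Dimitriou, Oyelaran, Eriksen and Tran, by date of arrival in the capital (earlier first): Dimitriou and Oyelaran (24 Jun 2004) before Eriksen and Tran (16 Jul 2006).
Dimitriou and Oyelaran both have date of presenting credentials May 7, 1995, so the next rule applies.
Among Dimitriou and Oyelaran, alphabetically by surname: Dimitriou before Oyelaran.
Eriksen and Tran both have date of presenting credentials Apr 25, 2006, so the next rule applies.
Among Eriksen and Tran, alphabetically by surname: Eriksen before Tran.
Order: Nakamura, Dimitriou, Oyelaran, Eriksen, Tran.

Eriksen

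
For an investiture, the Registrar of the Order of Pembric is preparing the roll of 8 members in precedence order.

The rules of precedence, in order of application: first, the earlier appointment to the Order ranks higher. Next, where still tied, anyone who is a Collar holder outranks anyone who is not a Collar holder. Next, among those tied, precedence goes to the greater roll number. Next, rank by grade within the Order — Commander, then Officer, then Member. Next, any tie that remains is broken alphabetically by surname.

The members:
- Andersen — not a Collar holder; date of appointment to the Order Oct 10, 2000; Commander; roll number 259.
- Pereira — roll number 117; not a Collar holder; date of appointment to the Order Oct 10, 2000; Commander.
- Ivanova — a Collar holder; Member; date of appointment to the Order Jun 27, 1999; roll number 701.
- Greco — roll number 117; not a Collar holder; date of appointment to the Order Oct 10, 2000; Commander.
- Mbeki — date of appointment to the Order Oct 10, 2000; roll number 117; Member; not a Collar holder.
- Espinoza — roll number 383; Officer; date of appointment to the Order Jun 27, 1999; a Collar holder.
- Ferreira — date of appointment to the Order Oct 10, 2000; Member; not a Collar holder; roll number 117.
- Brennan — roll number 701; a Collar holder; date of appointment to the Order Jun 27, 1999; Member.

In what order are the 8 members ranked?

By date of appointment to the Order (earlier first): Brennan, Ivanova and Espinoza (each Jun 27, 1999); then Andersen, Greco, Pereira, Ferreira and Mbeki (each Oct 10, 2000).
Brennan, Ivanova and Espinoza are each a Collar holder, so the next rule applies.
Among Brennan, Ivanova and Espinoza, by roll number (higher first): Brennan and Ivanova (701) before Espinoza (383).
Brennan and Ivanova are each Member, so the next rule applies.
Among Brennan and Ivanova, alphabetically by surname: Brennan before Ivanova.
Andersen, Greco, Pereira, Ferreira and Mbeki are each not a Collar holder, so the next rule applies.
Among Andersen, Greco, Pereira, Ferreira and Mbeki, by roll number (higher first): Andersen (259) before Greco, Pereira, Ferreira and Mbeki (117).
Among Greco, Pereira, Ferreira and Mbeki, by grade within the Order: Greco and Pereira (Commander) before Ferreira and Mbeki (Member).
Among Greco and Pereira, alphabetically by surname: Greco before Pereira.
Among Ferreira and Mbeki, alphabetically by surname: Ferreira before Mbeki.
Full order: Brennan, Ivanova, Espinoza, Andersen, Greco, Pereira, Ferreira, Mbeki.

Brennan, Ivanova, Espinoza, Andersen, Greco, Pereira, Ferreira, Mbeki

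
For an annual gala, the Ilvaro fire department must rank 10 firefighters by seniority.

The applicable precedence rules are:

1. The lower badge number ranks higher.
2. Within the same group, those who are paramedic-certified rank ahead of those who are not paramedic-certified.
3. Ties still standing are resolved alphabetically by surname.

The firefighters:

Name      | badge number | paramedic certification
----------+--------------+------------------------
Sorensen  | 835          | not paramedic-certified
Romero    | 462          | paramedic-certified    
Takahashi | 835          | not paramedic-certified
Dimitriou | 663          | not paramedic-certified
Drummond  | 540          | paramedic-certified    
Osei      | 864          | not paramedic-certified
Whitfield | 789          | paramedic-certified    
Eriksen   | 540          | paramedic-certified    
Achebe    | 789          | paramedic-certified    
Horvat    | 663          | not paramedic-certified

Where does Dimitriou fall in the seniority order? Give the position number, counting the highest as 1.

4

By badge number (lower first): Romero (462); then Drummond and Eriksen (both 540); then Dimitriou and Horvat (both 663); then Achebe and Whitfield (both 789); then Sorensen and Takahashi (both 835); then Osei (864).
Drummond and Eriksen are each paramedic-certified, so the next rule applies.
Among Drummond and Eriksen, alphabetically by surname: Drummond before Eriksen.
Dimitriou and Horvat are each not paramedic-certified, so the next rule applies.
Among Dimitriou and Horvat, alphabetically by surname: Dimitriou before Horvat.
Achebe and Whitfield are each paramedic-certified, so the next rule applies.
Among Achebe and Whitfield, alphabetically by surname: Achebe before Whitfield.
Sorensen and Takahashi are each not paramedic-certified, so the next rule applies.
Among Sorensen and Takahashi, alphabetically by surname: Sorensen before Takahashi.
Order: Romero, Drummond, Eriksen, Dimitriou, Horvat, Achebe, Whitfield, Sorensen, Takahashi, Osei. So position 4.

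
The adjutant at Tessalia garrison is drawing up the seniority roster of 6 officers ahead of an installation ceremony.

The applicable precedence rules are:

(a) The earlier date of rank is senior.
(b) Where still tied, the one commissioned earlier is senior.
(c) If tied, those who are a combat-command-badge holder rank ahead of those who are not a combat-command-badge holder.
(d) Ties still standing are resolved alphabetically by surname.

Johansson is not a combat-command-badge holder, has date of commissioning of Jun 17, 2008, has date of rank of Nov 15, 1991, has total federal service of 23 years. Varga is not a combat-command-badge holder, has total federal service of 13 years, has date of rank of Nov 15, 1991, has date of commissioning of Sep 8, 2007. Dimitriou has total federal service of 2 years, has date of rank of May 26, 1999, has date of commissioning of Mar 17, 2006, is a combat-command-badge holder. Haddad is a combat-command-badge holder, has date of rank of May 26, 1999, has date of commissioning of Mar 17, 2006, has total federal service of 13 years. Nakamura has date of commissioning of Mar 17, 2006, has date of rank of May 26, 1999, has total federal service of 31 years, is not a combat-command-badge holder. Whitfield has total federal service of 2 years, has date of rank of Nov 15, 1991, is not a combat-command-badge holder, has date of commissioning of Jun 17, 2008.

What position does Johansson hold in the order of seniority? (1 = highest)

2

By date of rank (earlier first): Varga, Johansson and Whitfield (each Nov 15, 1991); then Dimitriou, Haddad and Nakamura (each May 26, 1999).
Among Varga, Johansson and Whitfield, by date of commissioning (earlier first): Varga (Sep 8, 2007) before Johansson and Whitfield (Jun 17, 2008).
Johansson and Whitfield are each not a combat-command-badge holder, so the next rule applies.
Among Johansson and Whitfield, alphabetically by surname: Johansson before Whitfield.
Dimitriou, Haddad and Nakamura all have date of commissioning Mar 17, 2006, so the next rule applies.
Among Dimitriou, Haddad and Nakamura, a combat-command-badge holder before not a combat-command-badge holder: Dimitriou and Haddad (a combat-command-badge holder) before Nakamura (not a combat-command-badge holder).
Among Dimitriou and Haddad, alphabetically by surname: Dimitriou before Haddad.
Order: Varga, Johansson, Whitfield, Dimitriou, Haddad, Nakamura. So position 2.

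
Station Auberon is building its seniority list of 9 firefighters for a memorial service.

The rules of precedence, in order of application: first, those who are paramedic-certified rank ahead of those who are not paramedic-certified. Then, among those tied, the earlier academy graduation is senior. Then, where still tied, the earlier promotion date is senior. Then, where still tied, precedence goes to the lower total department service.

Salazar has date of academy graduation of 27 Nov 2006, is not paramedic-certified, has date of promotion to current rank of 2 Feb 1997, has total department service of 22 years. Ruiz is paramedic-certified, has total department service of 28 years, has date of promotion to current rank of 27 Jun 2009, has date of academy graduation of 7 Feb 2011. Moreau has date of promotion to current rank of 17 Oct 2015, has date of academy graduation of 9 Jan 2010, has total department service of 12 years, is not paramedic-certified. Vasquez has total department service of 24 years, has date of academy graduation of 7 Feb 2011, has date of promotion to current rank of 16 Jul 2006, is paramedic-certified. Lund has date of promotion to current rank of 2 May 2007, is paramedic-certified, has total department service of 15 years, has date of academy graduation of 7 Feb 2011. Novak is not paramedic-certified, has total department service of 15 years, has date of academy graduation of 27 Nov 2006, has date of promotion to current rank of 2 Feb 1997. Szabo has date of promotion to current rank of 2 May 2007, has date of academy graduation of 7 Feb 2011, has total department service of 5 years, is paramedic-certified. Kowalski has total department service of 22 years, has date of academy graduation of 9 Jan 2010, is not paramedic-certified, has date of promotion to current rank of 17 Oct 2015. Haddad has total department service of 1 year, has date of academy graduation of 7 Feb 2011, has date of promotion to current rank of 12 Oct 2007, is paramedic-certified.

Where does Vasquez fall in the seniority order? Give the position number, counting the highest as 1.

By the first rule: Vasquez, Szabo, Lund, Haddad and Ruiz (each paramedic-certified); then Novak, Salazar, Moreau and Kowalski (each not paramedic-certified).
Vasquez, Szabo, Lund, Haddad and Ruiz all have date of academy graduation 7 Feb 2011, so the next rule applies.
Among Vasquez, Szabo, Lund, Haddad and Ruiz, by date of promotion to current rank (earlier first): Vasquez (16 Jul 2006) before Szabo and Lund (2 May 2007) before Haddad (12 Oct 2007) before Ruiz (27 Jun 2009).
Among Szabo and Lund, by total department service (lower first): Szabo (5 years) before Lund (15 years).
Among Novak, Salazar, Moreau and Kowalski, by date of academy graduation (earlier first): Novak and Salazar (27 Nov 2006) before Moreau and Kowalski (9 Jan 2010).
Novak and Salazar both have date of promotion to current rank 2 Feb 1997, so the next rule applies.
Among Novak and Salazar, by total department service (lower first): Novak (15 years) before Salazar (22 years).
Moreau and Kowalski both have date of promotion to current rank 17 Oct 2015, so the next rule applies.
Among Moreau and Kowalski, by total department service (lower first): Moreau (12 years) before Kowalski (22 years).
Order: Vasquez, Szabo, Lund, Haddad, Ruiz, Novak, Salazar, Moreau, Kowalski. So position 1.

1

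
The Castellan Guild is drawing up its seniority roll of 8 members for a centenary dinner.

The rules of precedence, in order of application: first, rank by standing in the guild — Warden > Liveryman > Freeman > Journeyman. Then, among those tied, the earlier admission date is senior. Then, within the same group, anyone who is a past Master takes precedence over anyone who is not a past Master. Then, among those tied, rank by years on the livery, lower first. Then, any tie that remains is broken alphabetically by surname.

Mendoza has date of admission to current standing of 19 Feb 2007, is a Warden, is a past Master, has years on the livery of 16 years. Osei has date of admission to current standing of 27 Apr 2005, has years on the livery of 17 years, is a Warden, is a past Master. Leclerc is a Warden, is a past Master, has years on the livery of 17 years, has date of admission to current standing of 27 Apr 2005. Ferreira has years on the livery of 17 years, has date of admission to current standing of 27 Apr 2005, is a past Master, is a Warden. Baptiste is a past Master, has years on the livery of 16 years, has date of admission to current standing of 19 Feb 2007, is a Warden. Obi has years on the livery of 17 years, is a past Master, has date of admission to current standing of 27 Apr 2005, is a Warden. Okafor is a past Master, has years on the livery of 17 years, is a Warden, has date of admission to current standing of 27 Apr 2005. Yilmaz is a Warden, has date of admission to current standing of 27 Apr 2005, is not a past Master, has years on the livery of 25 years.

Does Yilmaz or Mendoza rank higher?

By standing in the guild: Ferreira, Leclerc, Obi, Okafor, Osei, Yilmaz, Baptiste and Mendoza (Warden).
Among Ferreira, Leclerc, Obi, Okafor, Osei, Yilmaz, Baptiste and Mendoza, by date of admission to current standing (earlier first): Ferreira, Leclerc, Obi, Okafor, Osei and Yilmaz (27 Apr 2005) before Baptiste and Mendoza (19 Feb 2007).
Among Ferreira, Leclerc, Obi, Okafor, Osei and Yilmaz, a past Master before not a past Master: Ferreira, Leclerc, Obi, Okafor and Osei (a past Master) before Yilmaz (not a past Master).
Ferreira, Leclerc, Obi, Okafor and Osei all have years on the livery 17 years, so the next rule applies.
Among Ferreira, Leclerc, Obi, Okafor and Osei, alphabetically by surname: Ferreira before Leclerc before Obi before Okafor before Osei.
Baptiste and Mendoza are each a past Master, so the next rule applies.
Baptiste and Mendoza both have years on the livery 16 years, so the next rule applies.
Among Baptiste and Mendoza, alphabetically by surname: Baptiste before Mendoza.
So Yilmaz takes precedence.

Yilmaz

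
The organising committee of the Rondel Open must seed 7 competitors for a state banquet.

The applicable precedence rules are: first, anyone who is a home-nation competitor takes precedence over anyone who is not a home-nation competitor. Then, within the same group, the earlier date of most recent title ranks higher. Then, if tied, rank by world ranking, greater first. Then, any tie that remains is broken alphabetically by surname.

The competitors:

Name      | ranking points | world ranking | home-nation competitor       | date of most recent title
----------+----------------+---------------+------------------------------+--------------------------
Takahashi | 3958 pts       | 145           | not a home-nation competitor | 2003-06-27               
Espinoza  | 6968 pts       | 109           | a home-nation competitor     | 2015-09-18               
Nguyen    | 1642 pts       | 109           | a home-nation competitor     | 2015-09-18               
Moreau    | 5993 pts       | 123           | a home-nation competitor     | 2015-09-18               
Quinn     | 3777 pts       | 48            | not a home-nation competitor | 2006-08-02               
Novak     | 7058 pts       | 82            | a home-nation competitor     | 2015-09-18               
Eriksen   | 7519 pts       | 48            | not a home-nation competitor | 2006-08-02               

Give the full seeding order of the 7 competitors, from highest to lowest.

By the first rule: Moreau, Espinoza, Nguyen and Novak (each a home-nation competitor); then Takahashi, Eriksen and Quinn (each not a home-nation competitor).
Moreau, Espinoza, Nguyen and Novak all have date of most recent title 2015-09-18, so the next rule applies.
Among Moreau, Espinoza, Nguyen and Novak, by world ranking (higher first): Moreau (123) before Espinoza and Nguyen (109) before Novak (82).
Among Espinoza and Nguyen, alphabetically by surname: Espinoza before Nguyen.
Among Takahashi, Eriksen and Quinn, by date of most recent title (earlier first): Takahashi (2003-06-27) before Eriksen and Quinn (2006-08-02).
Eriksen and Quinn both have world ranking 48, so the next rule applies.
Among Eriksen and Quinn, alphabetically by surname: Eriksen before Quinn.
Full order: Moreau, Espinoza, Nguyen, Novak, Takahashi, Eriksen, Quinn.

Moreau, Espinoza, Nguyen, Novak, Takahashi, Eriksen, Quinn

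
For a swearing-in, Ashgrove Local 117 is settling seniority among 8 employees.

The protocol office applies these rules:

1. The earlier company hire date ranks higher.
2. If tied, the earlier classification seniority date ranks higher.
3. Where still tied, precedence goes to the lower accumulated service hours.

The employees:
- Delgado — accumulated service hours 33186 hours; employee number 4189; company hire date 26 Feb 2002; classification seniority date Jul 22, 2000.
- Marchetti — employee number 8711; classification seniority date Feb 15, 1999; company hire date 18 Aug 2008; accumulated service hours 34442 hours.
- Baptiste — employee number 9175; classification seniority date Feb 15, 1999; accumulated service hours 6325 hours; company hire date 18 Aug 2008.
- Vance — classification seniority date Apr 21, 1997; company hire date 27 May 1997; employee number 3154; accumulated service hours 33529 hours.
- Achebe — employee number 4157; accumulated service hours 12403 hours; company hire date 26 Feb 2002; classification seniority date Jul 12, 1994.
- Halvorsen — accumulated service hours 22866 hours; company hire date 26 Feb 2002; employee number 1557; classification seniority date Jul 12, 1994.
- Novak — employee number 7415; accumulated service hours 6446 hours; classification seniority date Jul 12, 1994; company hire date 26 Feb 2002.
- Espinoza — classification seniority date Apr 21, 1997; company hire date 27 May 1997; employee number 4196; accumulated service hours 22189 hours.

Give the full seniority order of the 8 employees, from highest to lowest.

By company hire date (earlier first): Espinoza and Vance (both 27 May 1997); then Novak, Achebe, Halvorsen and Delgado (each 26 Feb 2002); then Baptiste and Marchetti (both 18 Aug 2008).
Espinoza and Vance both have classification seniority date Apr 21, 1997, so the next rule applies.
Among Espinoza and Vance, by accumulated service hours (lower first): Espinoza (22189 hours) before Vance (33529 hours).
Among Novak, Achebe, Halvorsen and Delgado, by classification seniority date (earlier first): Novak, Achebe and Halvorsen (Jul 12, 1994) before Delgado (Jul 22, 2000).
Among Novak, Achebe and Halvorsen, by accumulated service hours (lower first): Novak (6446 hours) before Achebe (12403 hours) before Halvorsen (22866 hours).
Baptiste and Marchetti both have classification seniority date Feb 15, 1999, so the next rule applies.
Among Baptiste and Marchetti, by accumulated service hours (lower first): Baptiste (6325 hours) before Marchetti (34442 hours).
Full order: Espinoza, Vance, Novak, Achebe, Halvorsen, Delgado, Baptiste, Marchetti.

Espinoza, Vance, Novak, Achebe, Halvorsen, Delgado, Baptiste, Marchetti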